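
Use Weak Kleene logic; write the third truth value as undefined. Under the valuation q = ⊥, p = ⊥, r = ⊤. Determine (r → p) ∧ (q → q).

⊥

r → p = ⊤ → ⊥ = ⊥
q → q = ⊥ → ⊥ = ⊤
(r → p) ∧ (q → q) = ⊥ ∧ ⊤ = ⊥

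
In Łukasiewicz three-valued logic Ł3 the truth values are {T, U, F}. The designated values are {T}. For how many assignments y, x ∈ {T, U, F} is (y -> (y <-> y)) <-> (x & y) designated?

1

Designated under: (y=T, x=T).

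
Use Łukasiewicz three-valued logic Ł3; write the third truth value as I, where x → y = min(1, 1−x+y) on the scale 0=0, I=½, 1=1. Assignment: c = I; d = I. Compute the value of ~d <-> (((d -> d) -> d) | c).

~d = ~I = I
d -> d = I -> I = 1  [min(1, 1−½+½)]
(d -> d) -> d = 1 -> I = I
((d -> d) -> d) | c = I | I = I
~d <-> (((d -> d) -> d) | c) = I <-> I = 1

1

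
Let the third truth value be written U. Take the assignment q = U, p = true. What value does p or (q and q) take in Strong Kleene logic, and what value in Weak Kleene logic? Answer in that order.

In Strong Kleene logic: q and q = U and U = U
p or (q and q) = true or U = true
In Weak Kleene logic: q and q = U and U = U
p or (q and q) = true or U = U
They differ because Strong Kleene logic and Weak Kleene logic treat U differently under the binary connectives.

true; U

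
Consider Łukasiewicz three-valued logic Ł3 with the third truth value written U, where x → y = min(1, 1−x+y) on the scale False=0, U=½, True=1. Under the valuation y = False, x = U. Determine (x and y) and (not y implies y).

x and y = U and False = False
not y = not False = True
not y implies y = True implies False = False
(x and y) and (not y implies y) = False and False = False

False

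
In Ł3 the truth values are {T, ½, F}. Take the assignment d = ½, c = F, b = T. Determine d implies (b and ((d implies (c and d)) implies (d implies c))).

T

c and d = F and ½ = F
d implies (c and d) = ½ implies F = ½
d implies c = ½ implies F = ½
(d implies (c and d)) implies (d implies c) = ½ implies ½ = T
b and ((d implies (c and d)) implies (d implies c)) = T and T = T
d implies (b and ((d implies (c and d)) implies (d implies c))) = ½ implies T = T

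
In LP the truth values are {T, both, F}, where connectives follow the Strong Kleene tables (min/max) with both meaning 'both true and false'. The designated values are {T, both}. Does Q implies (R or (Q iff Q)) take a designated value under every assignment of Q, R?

Yes

Every assignment of Q, R over {T, both, F} gives a value in {T, both}.
In particular, with Q=both, R=both: Q implies (R or (Q iff Q)) = both.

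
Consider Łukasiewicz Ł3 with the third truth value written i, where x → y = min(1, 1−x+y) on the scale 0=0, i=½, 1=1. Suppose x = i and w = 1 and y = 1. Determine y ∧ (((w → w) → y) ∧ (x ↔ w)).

i

w → w = 1 → 1 = 1
(w → w) → y = 1 → 1 = 1
x ↔ w = i ↔ 1 = i  [1 − |½−1|]
((w → w) → y) ∧ (x ↔ w) = 1 ∧ i = i
y ∧ (((w → w) → y) ∧ (x ↔ w)) = 1 ∧ i = i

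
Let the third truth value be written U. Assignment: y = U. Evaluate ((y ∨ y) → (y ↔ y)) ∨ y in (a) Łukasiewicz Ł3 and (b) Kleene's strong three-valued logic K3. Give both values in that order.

⊤; U

In Łukasiewicz Ł3: y ∨ y = U ∨ U = U
y ↔ y = U ↔ U = ⊤  [1 − |½−½|]
(y ∨ y) → (y ↔ y) = U → ⊤ = ⊤
((y ∨ y) → (y ↔ y)) ∨ y = ⊤ ∨ U = ⊤
In Kleene's strong three-valued logic K3: y ∨ y = U ∨ U = U
y ↔ y = U ↔ U = U
(y ∨ y) → (y ↔ y) = U → U = U
((y ∨ y) → (y ↔ y)) ∨ y = U ∨ U = U
They differ because Łukasiewicz Ł3 and Kleene's strong three-valued logic K3 treat U differently under implication.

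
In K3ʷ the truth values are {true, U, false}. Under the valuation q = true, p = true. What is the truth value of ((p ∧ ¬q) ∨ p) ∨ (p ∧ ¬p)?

true

¬q = ¬true = false
p ∧ ¬q = true ∧ false = false
(p ∧ ¬q) ∨ p = false ∨ true = true
¬p = ¬true = false
p ∧ ¬p = true ∧ false = false
((p ∧ ¬q) ∨ p) ∨ (p ∧ ¬p) = true ∨ false = true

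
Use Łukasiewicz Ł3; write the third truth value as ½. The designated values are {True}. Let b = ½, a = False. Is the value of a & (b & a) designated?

No

b & a = ½ & False = False
a & (b & a) = False & False = False
False ∉ {True}.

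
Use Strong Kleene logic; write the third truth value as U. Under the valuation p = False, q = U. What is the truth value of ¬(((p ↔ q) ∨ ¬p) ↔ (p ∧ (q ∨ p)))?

True

p ↔ q = False ↔ U = U
¬p = ¬False = True
(p ↔ q) ∨ ¬p = U ∨ True = True
q ∨ p = U ∨ False = U
p ∧ (q ∨ p) = False ∧ U = False
((p ↔ q) ∨ ¬p) ↔ (p ∧ (q ∨ p)) = True ↔ False = False
¬(((p ↔ q) ∨ ¬p) ↔ (p ∧ (q ∨ p))) = ¬False = True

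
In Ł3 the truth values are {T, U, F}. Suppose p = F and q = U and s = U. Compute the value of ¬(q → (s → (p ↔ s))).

F

p ↔ s = F ↔ U = U
s → (p ↔ s) = U → U = T
q → (s → (p ↔ s)) = U → T = T
¬(q → (s → (p ↔ s))) = ¬T = F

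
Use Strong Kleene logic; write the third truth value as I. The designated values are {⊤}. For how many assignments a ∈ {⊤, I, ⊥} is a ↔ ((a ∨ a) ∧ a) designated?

2

a=⊤: ⊤ ✓
a=I: I ·
a=⊥: ⊤ ✓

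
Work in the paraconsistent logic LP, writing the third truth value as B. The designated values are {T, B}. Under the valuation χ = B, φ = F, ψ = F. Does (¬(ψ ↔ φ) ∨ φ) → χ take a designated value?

Yes

ψ ↔ φ = F ↔ F = T
¬(ψ ↔ φ) = ¬T = F
¬(ψ ↔ φ) ∨ φ = F ∨ F = F
(¬(ψ ↔ φ) ∨ φ) → χ = F → B = T  [¬F ∨ B]
T ∈ {T, B}.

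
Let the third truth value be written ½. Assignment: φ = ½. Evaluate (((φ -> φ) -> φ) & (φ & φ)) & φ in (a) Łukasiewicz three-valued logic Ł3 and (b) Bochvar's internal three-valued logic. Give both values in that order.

In Łukasiewicz three-valued logic Ł3: φ -> φ = ½ -> ½ = True  [min(1, 1−½+½)]
(φ -> φ) -> φ = True -> ½ = ½
φ & φ = ½ & ½ = ½
((φ -> φ) -> φ) & (φ & φ) = ½ & ½ = ½
(((φ -> φ) -> φ) & (φ & φ)) & φ = ½ & ½ = ½
In Bochvar's internal three-valued logic: φ -> φ = ½ -> ½ = ½  [any arg is the third value ⇒ result is the third value]
(φ -> φ) -> φ = ½ -> ½ = ½
φ & φ = ½ & ½ = ½
((φ -> φ) -> φ) & (φ & φ) = ½ & ½ = ½
(((φ -> φ) -> φ) & (φ & φ)) & φ = ½ & ½ = ½

½; ½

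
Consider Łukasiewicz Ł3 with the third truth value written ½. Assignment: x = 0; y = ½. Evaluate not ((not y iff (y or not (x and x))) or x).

½

not y = not ½ = ½
x and x = 0 and 0 = 0
not (x and x) = not 0 = 1
y or not (x and x) = ½ or 1 = 1
not y iff (y or not (x and x)) = ½ iff 1 = ½
(not y iff (y or not (x and x))) or x = ½ or 0 = ½
not ((not y iff (y or not (x and x))) or x) = not ½ = ½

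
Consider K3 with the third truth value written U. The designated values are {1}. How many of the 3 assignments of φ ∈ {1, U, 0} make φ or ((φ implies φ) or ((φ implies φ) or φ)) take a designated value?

2

φ=1: 1 ✓
φ=U: U ·
φ=0: 1 ✓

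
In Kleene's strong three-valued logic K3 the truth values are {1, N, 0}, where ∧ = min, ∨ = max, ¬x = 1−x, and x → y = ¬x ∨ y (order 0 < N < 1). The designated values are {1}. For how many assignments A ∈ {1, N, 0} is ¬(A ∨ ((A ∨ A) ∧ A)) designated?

1

A=1: 0 ·
A=N: N ·
A=0: 1 ✓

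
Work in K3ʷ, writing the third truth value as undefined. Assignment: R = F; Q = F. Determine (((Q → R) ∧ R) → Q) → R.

Q → R = F → F = T
(Q → R) ∧ R = T ∧ F = F
((Q → R) ∧ R) → Q = F → F = T
(((Q → R) ∧ R) → Q) → R = T → F = F

F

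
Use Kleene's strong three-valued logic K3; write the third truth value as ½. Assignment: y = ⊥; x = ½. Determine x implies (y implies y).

⊤

y implies y = ⊥ implies ⊥ = ⊤
x implies (y implies y) = ½ implies ⊤ = ⊤  [not ½ or ⊤]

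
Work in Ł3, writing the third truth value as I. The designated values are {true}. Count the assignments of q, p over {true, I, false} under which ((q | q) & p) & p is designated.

1

Designated under: (q=true, p=true).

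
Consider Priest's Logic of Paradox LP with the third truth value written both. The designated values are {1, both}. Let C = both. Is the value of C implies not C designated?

Yes

not C = not both = both
C implies not C = both implies both = both  [not both or both]
both ∈ {1, both}.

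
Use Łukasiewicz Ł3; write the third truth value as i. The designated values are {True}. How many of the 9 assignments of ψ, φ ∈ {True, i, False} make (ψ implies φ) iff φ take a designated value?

5

Of the 9 assignments, 5 give a value in {True}.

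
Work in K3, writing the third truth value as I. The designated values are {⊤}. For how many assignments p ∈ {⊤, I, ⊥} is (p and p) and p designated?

1

p=⊤: ⊤ ✓
p=I: I ·
p=⊥: ⊥ ·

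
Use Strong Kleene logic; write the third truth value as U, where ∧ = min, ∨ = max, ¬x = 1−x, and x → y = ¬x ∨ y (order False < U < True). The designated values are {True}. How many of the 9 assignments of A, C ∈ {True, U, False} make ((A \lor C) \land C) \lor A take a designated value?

Of the 9 assignments, 5 give a value in {True}.

5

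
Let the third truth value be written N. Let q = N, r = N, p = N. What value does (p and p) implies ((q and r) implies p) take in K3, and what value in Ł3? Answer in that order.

N; 1

In K3: p and p = N and N = N
q and r = N and N = N
(q and r) implies p = N implies N = N  [not N or N]
(p and p) implies ((q and r) implies p) = N implies N = N
In Ł3: p and p = N and N = N
q and r = N and N = N
(q and r) implies p = N implies N = 1  [min(1, 1−½+½)]
(p and p) implies ((q and r) implies p) = N implies 1 = 1
They differ because K3 and Ł3 treat N differently under implication.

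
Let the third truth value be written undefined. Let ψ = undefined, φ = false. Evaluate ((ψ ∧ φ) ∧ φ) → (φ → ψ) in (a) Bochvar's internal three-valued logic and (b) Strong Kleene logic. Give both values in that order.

undefined; true

In Bochvar's internal three-valued logic: ψ ∧ φ = undefined ∧ false = undefined
(ψ ∧ φ) ∧ φ = undefined ∧ false = undefined
φ → ψ = false → undefined = undefined  [any arg is the third value ⇒ result is the third value]
((ψ ∧ φ) ∧ φ) → (φ → ψ) = undefined → undefined = undefined
In Strong Kleene logic: ψ ∧ φ = undefined ∧ false = false
(ψ ∧ φ) ∧ φ = false ∧ false = false
φ → ψ = false → undefined = true  [¬false ∨ undefined]
((ψ ∧ φ) ∧ φ) → (φ → ψ) = false → true = true
They differ because Bochvar's internal three-valued logic and Strong Kleene logic treat undefined differently under the binary connectives.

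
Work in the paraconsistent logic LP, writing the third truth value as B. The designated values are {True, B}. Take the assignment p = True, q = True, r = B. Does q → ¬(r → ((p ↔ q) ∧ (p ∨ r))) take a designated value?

p ↔ q = True ↔ True = True
p ∨ r = True ∨ B = True
(p ↔ q) ∧ (p ∨ r) = True ∧ True = True
r → ((p ↔ q) ∧ (p ∨ r)) = B → True = True  [¬B ∨ True]
¬(r → ((p ↔ q) ∧ (p ∨ r))) = ¬True = False
q → ¬(r → ((p ↔ q) ∧ (p ∨ r))) = True → False = False
False ∉ {True, B}.

No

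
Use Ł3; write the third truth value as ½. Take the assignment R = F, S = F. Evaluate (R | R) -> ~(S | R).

R | R = F | F = F
S | R = F | F = F
~(S | R) = ~F = T
(R | R) -> ~(S | R) = F -> T = T

T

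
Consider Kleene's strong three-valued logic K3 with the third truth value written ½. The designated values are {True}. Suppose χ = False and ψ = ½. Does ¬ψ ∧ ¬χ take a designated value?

No

¬ψ = ¬½ = ½
¬χ = ¬False = True
¬ψ ∧ ¬χ = ½ ∧ True = ½
½ ∉ {True}.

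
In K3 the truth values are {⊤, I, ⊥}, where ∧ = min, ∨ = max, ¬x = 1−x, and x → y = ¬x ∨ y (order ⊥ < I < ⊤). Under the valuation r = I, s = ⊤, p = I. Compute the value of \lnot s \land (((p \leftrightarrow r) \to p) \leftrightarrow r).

\lnot s = \lnot ⊤ = ⊥
p \leftrightarrow r = I \leftrightarrow I = I
(p \leftrightarrow r) \to p = I \to I = I  [\lnot I \lor I]
((p \leftrightarrow r) \to p) \leftrightarrow r = I \leftrightarrow I = I
\lnot s \land (((p \leftrightarrow r) \to p) \leftrightarrow r) = ⊥ \land I = ⊥

⊥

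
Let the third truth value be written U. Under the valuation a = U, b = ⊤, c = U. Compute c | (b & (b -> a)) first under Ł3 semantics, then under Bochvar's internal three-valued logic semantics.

In Ł3: b -> a = ⊤ -> U = U
b & (b -> a) = ⊤ & U = U
c | (b & (b -> a)) = U | U = U
In Bochvar's internal three-valued logic: b -> a = ⊤ -> U = U  [any arg is the third value ⇒ result is the third value]
b & (b -> a) = ⊤ & U = U
c | (b & (b -> a)) = U | U = U

U; U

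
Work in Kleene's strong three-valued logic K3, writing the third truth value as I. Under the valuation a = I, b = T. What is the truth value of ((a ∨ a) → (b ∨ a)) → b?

a ∨ a = I ∨ I = I
b ∨ a = T ∨ I = T
(a ∨ a) → (b ∨ a) = I → T = T  [¬I ∨ T]
((a ∨ a) → (b ∨ a)) → b = T → T = T

T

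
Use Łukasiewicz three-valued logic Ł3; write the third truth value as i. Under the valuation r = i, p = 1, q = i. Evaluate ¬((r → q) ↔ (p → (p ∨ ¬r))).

0

r → q = i → i = 1  [min(1, 1−½+½)]
¬r = ¬i = i
p ∨ ¬r = 1 ∨ i = 1
p → (p ∨ ¬r) = 1 → 1 = 1
(r → q) ↔ (p → (p ∨ ¬r)) = 1 ↔ 1 = 1
¬((r → q) ↔ (p → (p ∨ ¬r))) = ¬1 = 0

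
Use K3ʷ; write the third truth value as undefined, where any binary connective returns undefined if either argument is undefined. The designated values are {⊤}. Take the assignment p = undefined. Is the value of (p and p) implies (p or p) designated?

p and p = undefined and undefined = undefined
p or p = undefined or undefined = undefined
(p and p) implies (p or p) = undefined implies undefined = undefined  [any arg is the third value ⇒ result is the third value]
undefined ∉ {⊤}.

No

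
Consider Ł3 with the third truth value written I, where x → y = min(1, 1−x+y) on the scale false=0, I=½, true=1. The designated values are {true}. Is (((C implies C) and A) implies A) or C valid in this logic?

Every assignment of C, A over {true, I, false} gives a value in {true}.
In particular, with C=I, A=I: (((C implies C) and A) implies A) or C = true.

Yes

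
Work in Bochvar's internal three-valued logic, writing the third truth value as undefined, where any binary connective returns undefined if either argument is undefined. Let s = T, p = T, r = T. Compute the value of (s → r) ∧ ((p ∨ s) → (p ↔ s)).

s → r = T → T = T
p ∨ s = T ∨ T = T
p ↔ s = T ↔ T = T
(p ∨ s) → (p ↔ s) = T → T = T
(s → r) ∧ ((p ∨ s) → (p ↔ s)) = T ∧ T = T

T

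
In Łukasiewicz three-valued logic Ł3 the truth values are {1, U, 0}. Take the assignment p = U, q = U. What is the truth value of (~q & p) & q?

~q = ~U = U
~q & p = U & U = U
(~q & p) & q = U & U = U

U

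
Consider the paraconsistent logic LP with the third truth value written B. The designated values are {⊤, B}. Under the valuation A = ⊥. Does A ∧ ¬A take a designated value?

¬A = ¬⊥ = ⊤
A ∧ ¬A = ⊥ ∧ ⊤ = ⊥
⊥ ∉ {⊤, B}.

No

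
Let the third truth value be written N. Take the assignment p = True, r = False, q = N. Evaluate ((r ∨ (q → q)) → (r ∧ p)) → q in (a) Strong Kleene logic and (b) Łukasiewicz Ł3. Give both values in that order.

In Strong Kleene logic: q → q = N → N = N
r ∨ (q → q) = False ∨ N = N
r ∧ p = False ∧ True = False
(r ∨ (q → q)) → (r ∧ p) = N → False = N
((r ∨ (q → q)) → (r ∧ p)) → q = N → N = N
In Łukasiewicz Ł3: q → q = N → N = True  [min(1, 1−½+½)]
r ∨ (q → q) = False ∨ True = True
r ∧ p = False ∧ True = False
(r ∨ (q → q)) → (r ∧ p) = True → False = False
((r ∨ (q → q)) → (r ∧ p)) → q = False → N = True
They differ because Strong Kleene logic and Łukasiewicz Ł3 treat N differently under implication.

N; True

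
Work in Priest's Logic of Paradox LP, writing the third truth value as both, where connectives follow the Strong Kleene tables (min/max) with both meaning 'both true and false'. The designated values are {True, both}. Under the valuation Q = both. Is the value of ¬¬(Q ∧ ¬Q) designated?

¬Q = ¬both = both
Q ∧ ¬Q = both ∧ both = both
¬(Q ∧ ¬Q) = ¬both = both
¬¬(Q ∧ ¬Q) = ¬both = both
both ∈ {True, both}.

Yes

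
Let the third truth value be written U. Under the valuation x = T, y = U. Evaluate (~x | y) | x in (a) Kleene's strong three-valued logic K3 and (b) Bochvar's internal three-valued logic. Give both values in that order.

T; U

In Kleene's strong three-valued logic K3: ~x = ~T = F
~x | y = F | U = U
(~x | y) | x = U | T = T
In Bochvar's internal three-valued logic: ~x = ~T = F
~x | y = F | U = U
(~x | y) | x = U | T = U
They differ because Kleene's strong three-valued logic K3 and Bochvar's internal three-valued logic treat U differently under the binary connectives.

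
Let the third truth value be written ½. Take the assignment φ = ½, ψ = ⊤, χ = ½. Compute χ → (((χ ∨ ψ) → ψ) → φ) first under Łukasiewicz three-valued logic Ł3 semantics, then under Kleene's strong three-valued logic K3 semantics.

⊤; ½

In Łukasiewicz three-valued logic Ł3: χ ∨ ψ = ½ ∨ ⊤ = ⊤
(χ ∨ ψ) → ψ = ⊤ → ⊤ = ⊤
((χ ∨ ψ) → ψ) → φ = ⊤ → ½ = ½  [min(1, 1−1+½)]
χ → (((χ ∨ ψ) → ψ) → φ) = ½ → ½ = ⊤
In Kleene's strong three-valued logic K3: χ ∨ ψ = ½ ∨ ⊤ = ⊤
(χ ∨ ψ) → ψ = ⊤ → ⊤ = ⊤
((χ ∨ ψ) → ψ) → φ = ⊤ → ½ = ½  [¬⊤ ∨ ½]
χ → (((χ ∨ ψ) → ψ) → φ) = ½ → ½ = ½
They differ because Łukasiewicz three-valued logic Ł3 and Kleene's strong three-valued logic K3 treat ½ differently under implication.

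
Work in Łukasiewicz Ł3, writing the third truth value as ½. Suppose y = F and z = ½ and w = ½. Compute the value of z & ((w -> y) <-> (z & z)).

½

w -> y = ½ -> F = ½  [min(1, 1−½+0)]
z & z = ½ & ½ = ½
(w -> y) <-> (z & z) = ½ <-> ½ = T
z & ((w -> y) <-> (z & z)) = ½ & T = ½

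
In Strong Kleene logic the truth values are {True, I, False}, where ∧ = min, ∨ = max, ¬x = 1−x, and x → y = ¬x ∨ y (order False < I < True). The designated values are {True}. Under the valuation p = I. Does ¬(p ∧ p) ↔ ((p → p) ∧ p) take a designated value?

p ∧ p = I ∧ I = I
¬(p ∧ p) = ¬I = I
p → p = I → I = I  [¬I ∨ I]
(p → p) ∧ p = I ∧ I = I
¬(p ∧ p) ↔ ((p → p) ∧ p) = I ↔ I = I
I ∉ {True}.

No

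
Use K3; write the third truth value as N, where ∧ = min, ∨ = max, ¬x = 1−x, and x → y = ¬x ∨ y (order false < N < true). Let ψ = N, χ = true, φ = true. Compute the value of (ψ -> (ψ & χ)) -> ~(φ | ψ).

N

ψ & χ = N & true = N
ψ -> (ψ & χ) = N -> N = N  [~N | N]
φ | ψ = true | N = true
~(φ | ψ) = ~true = false
(ψ -> (ψ & χ)) -> ~(φ | ψ) = N -> false = N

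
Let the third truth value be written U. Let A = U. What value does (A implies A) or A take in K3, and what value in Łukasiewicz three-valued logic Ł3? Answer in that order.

U; True

In K3: A implies A = U implies U = U  [not U or U]
(A implies A) or A = U or U = U
In Łukasiewicz three-valued logic Ł3: A implies A = U implies U = True  [min(1, 1−½+½)]
(A implies A) or A = True or U = True
They differ because K3 and Łukasiewicz three-valued logic Ł3 treat U differently under implication.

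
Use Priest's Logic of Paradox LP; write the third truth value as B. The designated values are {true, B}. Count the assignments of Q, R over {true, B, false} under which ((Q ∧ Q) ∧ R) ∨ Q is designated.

Of the 9 assignments, 6 give a value in {true, B}.

6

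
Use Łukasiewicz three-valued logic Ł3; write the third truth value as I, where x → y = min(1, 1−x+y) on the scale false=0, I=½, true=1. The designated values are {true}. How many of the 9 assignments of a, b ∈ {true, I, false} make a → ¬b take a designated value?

Of the 9 assignments, 6 give a value in {true}.

6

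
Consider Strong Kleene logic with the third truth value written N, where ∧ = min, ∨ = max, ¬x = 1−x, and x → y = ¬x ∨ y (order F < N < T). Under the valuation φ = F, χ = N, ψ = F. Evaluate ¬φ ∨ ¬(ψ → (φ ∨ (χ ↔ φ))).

T

¬φ = ¬F = T
χ ↔ φ = N ↔ F = N
φ ∨ (χ ↔ φ) = F ∨ N = N
ψ → (φ ∨ (χ ↔ φ)) = F → N = T
¬(ψ → (φ ∨ (χ ↔ φ))) = ¬T = F
¬φ ∨ ¬(ψ → (φ ∨ (χ ↔ φ))) = T ∨ F = T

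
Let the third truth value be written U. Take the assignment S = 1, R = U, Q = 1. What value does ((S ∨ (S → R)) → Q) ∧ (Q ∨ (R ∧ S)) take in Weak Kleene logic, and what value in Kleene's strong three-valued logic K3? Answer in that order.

U; 1

In Weak Kleene logic: S → R = 1 → U = U  [any arg is the third value ⇒ result is the third value]
S ∨ (S → R) = 1 ∨ U = U
(S ∨ (S → R)) → Q = U → 1 = U
R ∧ S = U ∧ 1 = U
Q ∨ (R ∧ S) = 1 ∨ U = U
((S ∨ (S → R)) → Q) ∧ (Q ∨ (R ∧ S)) = U ∧ U = U
In Kleene's strong three-valued logic K3: S → R = 1 → U = U  [¬1 ∨ U]
S ∨ (S → R) = 1 ∨ U = 1
(S ∨ (S → R)) → Q = 1 → 1 = 1
R ∧ S = U ∧ 1 = U
Q ∨ (R ∧ S) = 1 ∨ U = 1
((S ∨ (S → R)) → Q) ∧ (Q ∨ (R ∧ S)) = 1 ∧ 1 = 1
They differ because Weak Kleene logic and Kleene's strong three-valued logic K3 treat U differently under the binary connectives.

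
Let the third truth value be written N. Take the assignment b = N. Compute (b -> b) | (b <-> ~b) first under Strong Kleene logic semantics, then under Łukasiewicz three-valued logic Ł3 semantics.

N; True

In Strong Kleene logic: b -> b = N -> N = N  [~N | N]
~b = ~N = N
b <-> ~b = N <-> N = N
(b -> b) | (b <-> ~b) = N | N = N
In Łukasiewicz three-valued logic Ł3: b -> b = N -> N = True  [min(1, 1−½+½)]
~b = ~N = N
b <-> ~b = N <-> N = True
(b -> b) | (b <-> ~b) = True | True = True
They differ because Strong Kleene logic and Łukasiewicz three-valued logic Ł3 treat N differently under implication.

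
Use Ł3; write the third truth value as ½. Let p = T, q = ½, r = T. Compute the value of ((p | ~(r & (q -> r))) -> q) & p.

½

q -> r = ½ -> T = T  [min(1, 1−½+1)]
r & (q -> r) = T & T = T
~(r & (q -> r)) = ~T = F
p | ~(r & (q -> r)) = T | F = T
(p | ~(r & (q -> r))) -> q = T -> ½ = ½
((p | ~(r & (q -> r))) -> q) & p = ½ & T = ½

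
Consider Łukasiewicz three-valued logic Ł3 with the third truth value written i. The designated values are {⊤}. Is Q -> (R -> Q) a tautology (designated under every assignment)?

Yes

Every assignment of Q, R over {⊤, i, ⊥} gives a value in {⊤}.
In particular, with Q=i, R=i: Q -> (R -> Q) = ⊤.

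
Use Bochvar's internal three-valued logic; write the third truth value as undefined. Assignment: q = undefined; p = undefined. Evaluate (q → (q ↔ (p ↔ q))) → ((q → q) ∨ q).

undefined

p ↔ q = undefined ↔ undefined = undefined
q ↔ (p ↔ q) = undefined ↔ undefined = undefined
q → (q ↔ (p ↔ q)) = undefined → undefined = undefined
q → q = undefined → undefined = undefined
(q → q) ∨ q = undefined ∨ undefined = undefined
(q → (q ↔ (p ↔ q))) → ((q → q) ∨ q) = undefined → undefined = undefined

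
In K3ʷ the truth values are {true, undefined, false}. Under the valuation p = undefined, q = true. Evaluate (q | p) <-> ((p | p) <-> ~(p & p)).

undefined

q | p = true | undefined = undefined
p | p = undefined | undefined = undefined
p & p = undefined & undefined = undefined
~(p & p) = ~undefined = undefined
(p | p) <-> ~(p & p) = undefined <-> undefined = undefined
(q | p) <-> ((p | p) <-> ~(p & p)) = undefined <-> undefined = undefined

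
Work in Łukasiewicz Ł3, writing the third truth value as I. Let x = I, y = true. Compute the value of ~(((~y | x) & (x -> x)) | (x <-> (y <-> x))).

false

~y = ~true = false
~y | x = false | I = I
x -> x = I -> I = true
(~y | x) & (x -> x) = I & true = I
y <-> x = true <-> I = I
x <-> (y <-> x) = I <-> I = true
((~y | x) & (x -> x)) | (x <-> (y <-> x)) = I | true = true
~(((~y | x) & (x -> x)) | (x <-> (y <-> x))) = ~true = false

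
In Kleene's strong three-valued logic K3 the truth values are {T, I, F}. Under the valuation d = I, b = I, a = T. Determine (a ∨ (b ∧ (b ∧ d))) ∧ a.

b ∧ d = I ∧ I = I
b ∧ (b ∧ d) = I ∧ I = I
a ∨ (b ∧ (b ∧ d)) = T ∨ I = T
(a ∨ (b ∧ (b ∧ d))) ∧ a = T ∧ T = T

T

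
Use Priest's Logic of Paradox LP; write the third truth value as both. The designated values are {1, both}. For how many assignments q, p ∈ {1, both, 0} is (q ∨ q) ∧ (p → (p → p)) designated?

Of the 9 assignments, 6 give a value in {1, both}.

6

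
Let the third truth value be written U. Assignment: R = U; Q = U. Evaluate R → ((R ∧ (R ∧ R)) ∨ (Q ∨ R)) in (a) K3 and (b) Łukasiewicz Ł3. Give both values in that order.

In K3: R ∧ R = U ∧ U = U
R ∧ (R ∧ R) = U ∧ U = U
Q ∨ R = U ∨ U = U
(R ∧ (R ∧ R)) ∨ (Q ∨ R) = U ∨ U = U
R → ((R ∧ (R ∧ R)) ∨ (Q ∨ R)) = U → U = U
In Łukasiewicz Ł3: R ∧ R = U ∧ U = U
R ∧ (R ∧ R) = U ∧ U = U
Q ∨ R = U ∨ U = U
(R ∧ (R ∧ R)) ∨ (Q ∨ R) = U ∨ U = U
R → ((R ∧ (R ∧ R)) ∨ (Q ∨ R)) = U → U = 1
They differ because K3 and Łukasiewicz Ł3 treat U differently under implication.

U; 1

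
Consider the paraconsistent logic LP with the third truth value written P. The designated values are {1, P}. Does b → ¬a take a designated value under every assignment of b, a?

Countermodel: b=1, a=1 gives 0, which is not designated.

No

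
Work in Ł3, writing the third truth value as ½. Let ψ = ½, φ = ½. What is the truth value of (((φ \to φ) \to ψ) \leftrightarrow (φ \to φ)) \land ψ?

φ \to φ = ½ \to ½ = T
(φ \to φ) \to ψ = T \to ½ = ½
φ \to φ = ½ \to ½ = T
((φ \to φ) \to ψ) \leftrightarrow (φ \to φ) = ½ \leftrightarrow T = ½
(((φ \to φ) \to ψ) \leftrightarrow (φ \to φ)) \land ψ = ½ \land ½ = ½

½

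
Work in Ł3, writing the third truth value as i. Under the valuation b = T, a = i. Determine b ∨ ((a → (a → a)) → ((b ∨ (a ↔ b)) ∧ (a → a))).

a → a = i → i = T  [min(1, 1−½+½)]
a → (a → a) = i → T = T
a ↔ b = i ↔ T = i
b ∨ (a ↔ b) = T ∨ i = T
a → a = i → i = T
(b ∨ (a ↔ b)) ∧ (a → a) = T ∧ T = T
(a → (a → a)) → ((b ∨ (a ↔ b)) ∧ (a → a)) = T → T = T
b ∨ ((a → (a → a)) → ((b ∨ (a ↔ b)) ∧ (a → a))) = T ∨ T = T

T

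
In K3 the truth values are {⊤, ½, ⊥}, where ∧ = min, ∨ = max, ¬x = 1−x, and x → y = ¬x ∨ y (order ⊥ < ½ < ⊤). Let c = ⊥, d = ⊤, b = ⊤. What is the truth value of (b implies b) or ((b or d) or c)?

⊤

b implies b = ⊤ implies ⊤ = ⊤
b or d = ⊤ or ⊤ = ⊤
(b or d) or c = ⊤ or ⊥ = ⊤
(b implies b) or ((b or d) or c) = ⊤ or ⊤ = ⊤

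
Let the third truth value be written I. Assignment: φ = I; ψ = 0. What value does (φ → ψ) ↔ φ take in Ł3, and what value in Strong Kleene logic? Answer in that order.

In Ł3: φ → ψ = I → 0 = I
(φ → ψ) ↔ φ = I ↔ I = 1
In Strong Kleene logic: φ → ψ = I → 0 = I
(φ → ψ) ↔ φ = I ↔ I = I
They differ because Ł3 and Strong Kleene logic treat I differently under implication.

1; I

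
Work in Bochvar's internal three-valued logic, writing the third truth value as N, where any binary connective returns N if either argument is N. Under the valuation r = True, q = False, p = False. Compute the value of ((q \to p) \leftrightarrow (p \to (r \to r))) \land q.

q \to p = False \to False = True
r \to r = True \to True = True
p \to (r \to r) = False \to True = True
(q \to p) \leftrightarrow (p \to (r \to r)) = True \leftrightarrow True = True
((q \to p) \leftrightarrow (p \to (r \to r))) \land q = True \land False = False

False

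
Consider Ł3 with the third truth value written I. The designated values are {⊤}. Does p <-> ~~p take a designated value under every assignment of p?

Yes

Every assignment of p over {⊤, I, ⊥} gives a value in {⊤}.
In particular, with p=I: p <-> ~~p = ⊤.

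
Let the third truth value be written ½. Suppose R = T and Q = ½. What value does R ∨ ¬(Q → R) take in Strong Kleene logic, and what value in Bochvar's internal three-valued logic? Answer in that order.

T; ½

In Strong Kleene logic: Q → R = ½ → T = T  [¬½ ∨ T]
¬(Q → R) = ¬T = F
R ∨ ¬(Q → R) = T ∨ F = T
In Bochvar's internal three-valued logic: Q → R = ½ → T = ½  [any arg is the third value ⇒ result is the third value]
¬(Q → R) = ¬½ = ½
R ∨ ¬(Q → R) = T ∨ ½ = ½
They differ because Strong Kleene logic and Bochvar's internal three-valued logic treat ½ differently under the binary connectives.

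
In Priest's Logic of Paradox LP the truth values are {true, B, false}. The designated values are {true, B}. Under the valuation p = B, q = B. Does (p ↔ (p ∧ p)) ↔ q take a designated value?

Yes

p ∧ p = B ∧ B = B
p ↔ (p ∧ p) = B ↔ B = B
(p ↔ (p ∧ p)) ↔ q = B ↔ B = B
B ∈ {true, B}.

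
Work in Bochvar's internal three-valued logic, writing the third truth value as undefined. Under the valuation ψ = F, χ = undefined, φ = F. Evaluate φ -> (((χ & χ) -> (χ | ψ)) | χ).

χ & χ = undefined & undefined = undefined
χ | ψ = undefined | F = undefined
(χ & χ) -> (χ | ψ) = undefined -> undefined = undefined  [any arg is the third value ⇒ result is the third value]
((χ & χ) -> (χ | ψ)) | χ = undefined | undefined = undefined
φ -> (((χ & χ) -> (χ | ψ)) | χ) = F -> undefined = undefined

undefined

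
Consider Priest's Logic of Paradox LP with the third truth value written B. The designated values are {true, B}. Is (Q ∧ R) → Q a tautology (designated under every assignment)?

Yes

Every assignment of Q, R over {true, B, false} gives a value in {true, B}.
In particular, with Q=B, R=B: (Q ∧ R) → Q = B.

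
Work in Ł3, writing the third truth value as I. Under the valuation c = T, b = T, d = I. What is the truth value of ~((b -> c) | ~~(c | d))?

F

b -> c = T -> T = T
c | d = T | I = T
~(c | d) = ~T = F
~~(c | d) = ~F = T
(b -> c) | ~~(c | d) = T | T = T
~((b -> c) | ~~(c | d)) = ~T = F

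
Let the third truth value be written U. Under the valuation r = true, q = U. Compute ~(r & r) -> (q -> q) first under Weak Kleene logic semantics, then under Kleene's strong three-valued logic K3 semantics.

In Weak Kleene logic: r & r = true & true = true
~(r & r) = ~true = false
q -> q = U -> U = U
~(r & r) -> (q -> q) = false -> U = U
In Kleene's strong three-valued logic K3: r & r = true & true = true
~(r & r) = ~true = false
q -> q = U -> U = U  [~U | U]
~(r & r) -> (q -> q) = false -> U = true
They differ because Weak Kleene logic and Kleene's strong three-valued logic K3 treat U differently under the binary connectives.

U; true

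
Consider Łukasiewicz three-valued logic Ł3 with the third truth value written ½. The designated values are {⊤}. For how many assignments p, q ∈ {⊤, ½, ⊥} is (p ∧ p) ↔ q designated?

Designated under: (p=⊤, q=⊤); (p=½, q=½); (p=⊥, q=⊥).

3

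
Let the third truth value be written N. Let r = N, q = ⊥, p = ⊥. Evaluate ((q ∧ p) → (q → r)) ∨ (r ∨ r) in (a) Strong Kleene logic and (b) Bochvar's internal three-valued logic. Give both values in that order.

In Strong Kleene logic: q ∧ p = ⊥ ∧ ⊥ = ⊥
q → r = ⊥ → N = ⊤
(q ∧ p) → (q → r) = ⊥ → ⊤ = ⊤
r ∨ r = N ∨ N = N
((q ∧ p) → (q → r)) ∨ (r ∨ r) = ⊤ ∨ N = ⊤
In Bochvar's internal three-valued logic: q ∧ p = ⊥ ∧ ⊥ = ⊥
q → r = ⊥ → N = N
(q ∧ p) → (q → r) = ⊥ → N = N
r ∨ r = N ∨ N = N
((q ∧ p) → (q → r)) ∨ (r ∨ r) = N ∨ N = N
They differ because Strong Kleene logic and Bochvar's internal three-valued logic treat N differently under the binary connectives.

⊤; N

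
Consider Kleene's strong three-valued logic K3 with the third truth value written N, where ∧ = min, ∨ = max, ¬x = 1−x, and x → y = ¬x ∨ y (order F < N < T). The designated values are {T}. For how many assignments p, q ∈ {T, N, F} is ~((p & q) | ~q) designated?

Designated under: (p=F, q=T).

1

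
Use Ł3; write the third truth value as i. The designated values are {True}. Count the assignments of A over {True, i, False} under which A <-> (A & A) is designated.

A=True: True ✓
A=i: True ✓
A=False: True ✓

3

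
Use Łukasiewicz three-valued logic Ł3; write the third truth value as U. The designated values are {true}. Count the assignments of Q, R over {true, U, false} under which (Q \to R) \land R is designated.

3

Designated under: (Q=true, R=true); (Q=U, R=true); (Q=false, R=true).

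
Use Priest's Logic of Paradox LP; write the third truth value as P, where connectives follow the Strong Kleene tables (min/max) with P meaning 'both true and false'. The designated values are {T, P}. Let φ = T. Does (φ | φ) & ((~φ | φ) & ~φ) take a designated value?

φ | φ = T | T = T
~φ = ~T = F
~φ | φ = F | T = T
~φ = ~T = F
(~φ | φ) & ~φ = T & F = F
(φ | φ) & ((~φ | φ) & ~φ) = T & F = F
F ∉ {T, P}.

No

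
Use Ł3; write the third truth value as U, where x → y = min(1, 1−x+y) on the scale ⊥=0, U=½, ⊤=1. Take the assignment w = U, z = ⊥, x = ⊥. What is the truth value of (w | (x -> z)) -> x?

x -> z = ⊥ -> ⊥ = ⊤
w | (x -> z) = U | ⊤ = ⊤
(w | (x -> z)) -> x = ⊤ -> ⊥ = ⊥

⊥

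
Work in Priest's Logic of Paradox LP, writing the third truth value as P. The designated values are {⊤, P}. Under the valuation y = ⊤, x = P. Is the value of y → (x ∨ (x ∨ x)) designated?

x ∨ x = P ∨ P = P
x ∨ (x ∨ x) = P ∨ P = P
y → (x ∨ (x ∨ x)) = ⊤ → P = P  [¬⊤ ∨ P]
P ∈ {⊤, P}.

Yes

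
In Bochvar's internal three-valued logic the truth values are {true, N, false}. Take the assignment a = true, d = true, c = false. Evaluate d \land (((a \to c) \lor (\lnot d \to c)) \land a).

a \to c = true \to false = false
\lnot d = \lnot true = false
\lnot d \to c = false \to false = true
(a \to c) \lor (\lnot d \to c) = false \lor true = true
((a \to c) \lor (\lnot d \to c)) \land a = true \land true = true
d \land (((a \to c) \lor (\lnot d \to c)) \land a) = true \land true = true

true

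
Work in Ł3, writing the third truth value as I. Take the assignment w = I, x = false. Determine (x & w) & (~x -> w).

x & w = false & I = false
~x = ~false = true
~x -> w = true -> I = I  [min(1, 1−1+½)]
(x & w) & (~x -> w) = false & I = false

false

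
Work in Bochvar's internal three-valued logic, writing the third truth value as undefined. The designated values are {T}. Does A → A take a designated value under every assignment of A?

Countermodel: A=undefined gives undefined, which is not designated.

No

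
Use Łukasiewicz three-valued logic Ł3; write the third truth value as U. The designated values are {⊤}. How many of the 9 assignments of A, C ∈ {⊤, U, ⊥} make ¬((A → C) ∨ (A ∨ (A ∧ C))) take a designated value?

Of the 9 assignments, 0 give a value in {⊤}.

0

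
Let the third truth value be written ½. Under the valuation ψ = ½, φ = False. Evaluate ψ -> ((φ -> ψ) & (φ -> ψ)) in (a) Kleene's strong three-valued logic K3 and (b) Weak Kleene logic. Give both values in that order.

In Kleene's strong three-valued logic K3: φ -> ψ = False -> ½ = True
φ -> ψ = False -> ½ = True
(φ -> ψ) & (φ -> ψ) = True & True = True
ψ -> ((φ -> ψ) & (φ -> ψ)) = ½ -> True = True
In Weak Kleene logic: φ -> ψ = False -> ½ = ½  [any arg is the third value ⇒ result is the third value]
φ -> ψ = False -> ½ = ½
(φ -> ψ) & (φ -> ψ) = ½ & ½ = ½
ψ -> ((φ -> ψ) & (φ -> ψ)) = ½ -> ½ = ½
They differ because Kleene's strong three-valued logic K3 and Weak Kleene logic treat ½ differently under the binary connectives.

True; ½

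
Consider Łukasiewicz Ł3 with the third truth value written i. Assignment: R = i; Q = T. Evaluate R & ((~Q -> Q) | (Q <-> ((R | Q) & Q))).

~Q = ~T = F
~Q -> Q = F -> T = T
R | Q = i | T = T
(R | Q) & Q = T & T = T
Q <-> ((R | Q) & Q) = T <-> T = T
(~Q -> Q) | (Q <-> ((R | Q) & Q)) = T | T = T
R & ((~Q -> Q) | (Q <-> ((R | Q) & Q))) = i & T = i

i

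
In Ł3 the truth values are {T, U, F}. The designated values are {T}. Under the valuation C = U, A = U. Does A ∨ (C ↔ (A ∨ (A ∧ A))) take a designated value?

A ∧ A = U ∧ U = U
A ∨ (A ∧ A) = U ∨ U = U
C ↔ (A ∨ (A ∧ A)) = U ↔ U = T  [1 − |½−½|]
A ∨ (C ↔ (A ∨ (A ∧ A))) = U ∨ T = T
T ∈ {T}.

Yes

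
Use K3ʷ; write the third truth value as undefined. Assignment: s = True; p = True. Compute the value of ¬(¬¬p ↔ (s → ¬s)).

¬p = ¬True = False
¬¬p = ¬False = True
¬s = ¬True = False
s → ¬s = True → False = False
¬¬p ↔ (s → ¬s) = True ↔ False = False
¬(¬¬p ↔ (s → ¬s)) = ¬False = True

True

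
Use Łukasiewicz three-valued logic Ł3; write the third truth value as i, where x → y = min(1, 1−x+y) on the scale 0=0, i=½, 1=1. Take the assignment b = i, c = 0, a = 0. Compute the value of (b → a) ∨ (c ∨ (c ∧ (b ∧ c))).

b → a = i → 0 = i
b ∧ c = i ∧ 0 = 0
c ∧ (b ∧ c) = 0 ∧ 0 = 0
c ∨ (c ∧ (b ∧ c)) = 0 ∨ 0 = 0
(b → a) ∨ (c ∨ (c ∧ (b ∧ c))) = i ∨ 0 = i

i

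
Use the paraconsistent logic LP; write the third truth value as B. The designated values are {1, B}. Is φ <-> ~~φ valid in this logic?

Every assignment of φ over {1, B, 0} gives a value in {1, B}.
In particular, with φ=B: φ <-> ~~φ = B.

Yes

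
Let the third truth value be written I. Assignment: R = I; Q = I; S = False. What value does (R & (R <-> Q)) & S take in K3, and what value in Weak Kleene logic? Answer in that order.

In K3: R <-> Q = I <-> I = I
R & (R <-> Q) = I & I = I
(R & (R <-> Q)) & S = I & False = False
In Weak Kleene logic: R <-> Q = I <-> I = I
R & (R <-> Q) = I & I = I
(R & (R <-> Q)) & S = I & False = I
They differ because K3 and Weak Kleene logic treat I differently under the binary connectives.

False; I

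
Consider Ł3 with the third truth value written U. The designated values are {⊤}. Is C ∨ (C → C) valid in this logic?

Every assignment of C over {⊤, U, ⊥} gives a value in {⊤}.
In particular, with C=U: C ∨ (C → C) = ⊤.

Yes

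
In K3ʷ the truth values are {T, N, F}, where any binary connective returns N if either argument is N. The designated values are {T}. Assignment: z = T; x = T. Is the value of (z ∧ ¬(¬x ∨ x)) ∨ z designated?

¬x = ¬T = F
¬x ∨ x = F ∨ T = T
¬(¬x ∨ x) = ¬T = F
z ∧ ¬(¬x ∨ x) = T ∧ F = F
(z ∧ ¬(¬x ∨ x)) ∨ z = F ∨ T = T
T ∈ {T}.

Yes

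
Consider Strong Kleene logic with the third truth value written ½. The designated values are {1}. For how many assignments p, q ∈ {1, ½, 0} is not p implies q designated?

5

Of the 9 assignments, 5 give a value in {1}.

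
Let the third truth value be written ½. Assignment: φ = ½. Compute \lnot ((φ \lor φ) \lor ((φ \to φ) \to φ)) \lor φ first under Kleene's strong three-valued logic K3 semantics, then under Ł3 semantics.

In Kleene's strong three-valued logic K3: φ \lor φ = ½ \lor ½ = ½
φ \to φ = ½ \to ½ = ½  [\lnot ½ \lor ½]
(φ \to φ) \to φ = ½ \to ½ = ½
(φ \lor φ) \lor ((φ \to φ) \to φ) = ½ \lor ½ = ½
\lnot ((φ \lor φ) \lor ((φ \to φ) \to φ)) = \lnot ½ = ½
\lnot ((φ \lor φ) \lor ((φ \to φ) \to φ)) \lor φ = ½ \lor ½ = ½
In Ł3: φ \lor φ = ½ \lor ½ = ½
φ \to φ = ½ \to ½ = True
(φ \to φ) \to φ = True \to ½ = ½
(φ \lor φ) \lor ((φ \to φ) \to φ) = ½ \lor ½ = ½
\lnot ((φ \lor φ) \lor ((φ \to φ) \to φ)) = \lnot ½ = ½
\lnot ((φ \lor φ) \lor ((φ \to φ) \to φ)) \lor φ = ½ \lor ½ = ½

½; ½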